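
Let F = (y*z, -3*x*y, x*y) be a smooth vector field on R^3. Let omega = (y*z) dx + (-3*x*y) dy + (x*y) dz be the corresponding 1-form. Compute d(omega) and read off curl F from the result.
d(omega) = (x) dy ∧ dz + (0) dz ∧ dx + (-3*y - z) dx ∧ dy; curl F = (x, 0, -3*y - z)

d omega = sum_{i<j} (∂f_j/∂x_i - ∂f_i/∂x_j) dx_i ∧ dx_j. Under the identification (dy ∧ dz, dz ∧ dx, dx ∧ dy) ↔ (e_x, e_y, e_z), the coefficients are exactly the components of curl F. Compute:
  ∂R/∂y - ∂Q/∂z = (x) - (0) = x
  ∂P/∂z - ∂R/∂x = (y) - (y) = 0
  ∂Q/∂x - ∂P/∂y = (-3*y) - (z) = -3*y - z.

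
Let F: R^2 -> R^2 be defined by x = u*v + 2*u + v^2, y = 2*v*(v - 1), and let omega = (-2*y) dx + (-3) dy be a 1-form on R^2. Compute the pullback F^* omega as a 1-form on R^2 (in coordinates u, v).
F^* omega = (4*v*(-v^2 - v + 2)) du + (-4*u*v^2 + 4*u*v - 8*v^3 + 8*v^2 - 12*v + 6) dv

Using F^*(f dg) = (f ∘ F) d(g ∘ F), substitute each coordinate x_i by F_i(u, v) in f_i, and replace dx_i by d F_i = (∂F_i/∂u) du + (∂F_i/∂v) dv.
  For the x component: f_1(F) = 4*v*(1 - v); d F_1 = (v + 2) du + (u + 2*v) dv
  For the y component: f_2(F) = -3; d F_2 = (0) du + (4*v - 2) dv
Combining and collecting du, dv coefficients:
  coeff of du: 4*v*(-v^2 - v + 2)
  coeff of dv: -4*u*v^2 + 4*u*v - 8*v^3 + 8*v^2 - 12*v + 6
F^* omega = (4*v*(-v^2 - v + 2)) du + (-4*u*v^2 + 4*u*v - 8*v^3 + 8*v^2 - 12*v + 6) dv.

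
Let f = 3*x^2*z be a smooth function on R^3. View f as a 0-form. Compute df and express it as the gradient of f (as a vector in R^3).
df = (6*x*z) dx + (0) dy + (3*x^2) dz; grad f = (6*x*z, 0, 3*x^2)

For a 0-form f, d f = (∂f/∂x) dx + (∂f/∂y) dy + (∂f/∂z) dz. The components of the vector representation are exactly the entries of grad f in Cartesian coordinates:
  ∂f/∂x = 6*x*z
  ∂f/∂y = 0
  ∂f/∂z = 3*x^2.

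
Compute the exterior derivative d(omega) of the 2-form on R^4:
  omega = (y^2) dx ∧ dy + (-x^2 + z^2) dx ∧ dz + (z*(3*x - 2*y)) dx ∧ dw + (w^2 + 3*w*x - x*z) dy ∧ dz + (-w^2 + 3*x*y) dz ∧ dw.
d(omega) = (2*z) dx ∧ dy ∧ dw + (-3*x + 5*y) dx ∧ dz ∧ dw + (3*w - z) dx ∧ dy ∧ dz + (2*w + 6*x) dy ∧ dz ∧ dw

For a 2-form omega = sum_{i<j} g_{ij} dx_i ∧ dx_j, the exterior derivative is
  d(omega) = sum_{i<j} d(g_{ij}) ∧ dx_i ∧ dx_j = sum_{i<j, k} (∂g_{ij}/∂x_k) dx_k ∧ dx_i ∧ dx_j.
Expand each term, using dx_k ∧ dx_i ∧ dx_j = sgn(permutation) dx_{(a)} ∧ dx_{(b)} ∧ dx_{(c)} with (a < b < c) sorted:
  d(z*(3*x - 2*y)) includes (∂/∂y)(z*(3*x - 2*y)) dy = (-2*z) dy, which multiplied by dx ∧ dw gives (2*z) dx ∧ dy ∧ dw
  d(z*(3*x - 2*y)) includes (∂/∂z)(z*(3*x - 2*y)) dz = (3*x - 2*y) dz, which multiplied by dx ∧ dw gives (-3*x + 2*y) dx ∧ dz ∧ dw
  d(w^2 + 3*w*x - x*z) includes (∂/∂x)(w^2 + 3*w*x - x*z) dx = (3*w - z) dx, which multiplied by dy ∧ dz gives (3*w - z) dx ∧ dy ∧ dz
  d(w^2 + 3*w*x - x*z) includes (∂/∂w)(w^2 + 3*w*x - x*z) dw = (2*w + 3*x) dw, which multiplied by dy ∧ dz gives (2*w + 3*x) dy ∧ dz ∧ dw
  d(-w^2 + 3*x*y) includes (∂/∂x)(-w^2 + 3*x*y) dx = (3*y) dx, which multiplied by dz ∧ dw gives (3*y) dx ∧ dz ∧ dw
  d(-w^2 + 3*x*y) includes (∂/∂y)(-w^2 + 3*x*y) dy = (3*x) dy, which multiplied by dz ∧ dw gives (3*x) dy ∧ dz ∧ dw
Collecting like 3-forms: d(omega) = (2*z) dx ∧ dy ∧ dw + (-3*x + 5*y) dx ∧ dz ∧ dw + (3*w - z) dx ∧ dy ∧ dz + (2*w + 6*x) dy ∧ dz ∧ dw.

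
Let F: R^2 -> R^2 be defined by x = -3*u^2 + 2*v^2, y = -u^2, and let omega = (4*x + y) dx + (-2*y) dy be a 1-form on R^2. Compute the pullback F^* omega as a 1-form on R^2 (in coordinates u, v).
F^* omega = (74*u^3 - 48*u*v^2) du + (-52*u^2*v + 32*v^3) dv

Using F^*(f dg) = (f ∘ F) d(g ∘ F), substitute each coordinate x_i by F_i(u, v) in f_i, and replace dx_i by d F_i = (∂F_i/∂u) du + (∂F_i/∂v) dv.
  For the x component: f_1(F) = -13*u^2 + 8*v^2; d F_1 = (-6*u) du + (4*v) dv
  For the y component: f_2(F) = 2*u^2; d F_2 = (-2*u) du + (0) dv
Combining and collecting du, dv coefficients:
  coeff of du: 74*u^3 - 48*u*v^2
  coeff of dv: -52*u^2*v + 32*v^3
F^* omega = (74*u^3 - 48*u*v^2) du + (-52*u^2*v + 32*v^3) dv.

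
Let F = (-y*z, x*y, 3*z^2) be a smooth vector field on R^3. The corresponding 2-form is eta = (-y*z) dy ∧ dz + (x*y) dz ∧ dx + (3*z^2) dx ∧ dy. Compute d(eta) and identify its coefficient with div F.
d(eta) = (x + 6*z) dx ∧ dy ∧ dz; div F = x + 6*z

For a 2-form in R^3 of the form above, applying d gives a 3-form with coefficient ∂P/∂x + ∂Q/∂y + ∂R/∂z:
  ∂P/∂x = 0
  ∂Q/∂y = x
  ∂R/∂z = 6*z
Sum = x + 6*z, which is exactly div F.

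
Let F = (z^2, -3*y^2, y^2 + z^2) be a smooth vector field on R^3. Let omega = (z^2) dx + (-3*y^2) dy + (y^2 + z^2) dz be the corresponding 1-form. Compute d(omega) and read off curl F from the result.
d(omega) = (2*y) dy ∧ dz + (2*z) dz ∧ dx + (0) dx ∧ dy; curl F = (2*y, 2*z, 0)

d omega = sum_{i<j} (∂f_j/∂x_i - ∂f_i/∂x_j) dx_i ∧ dx_j. Under the identification (dy ∧ dz, dz ∧ dx, dx ∧ dy) ↔ (e_x, e_y, e_z), the coefficients are exactly the components of curl F. Compute:
  ∂R/∂y - ∂Q/∂z = (2*y) - (0) = 2*y
  ∂P/∂z - ∂R/∂x = (2*z) - (0) = 2*z
  ∂Q/∂x - ∂P/∂y = (0) - (0) = 0.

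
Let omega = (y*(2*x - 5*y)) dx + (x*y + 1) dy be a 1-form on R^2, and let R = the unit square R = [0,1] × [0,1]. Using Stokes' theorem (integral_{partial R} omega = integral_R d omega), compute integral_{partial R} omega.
integral_(partial R) omega = 9/2

Stokes: integral_partial_R omega = integral_R d omega with d omega = (∂Q/∂x - ∂P/∂y) dx ∧ dy.
  ∂Q/∂x = y
  ∂P/∂y = 2*x - 10*y
  integrand = ∂Q/∂x - ∂P/∂y = -2*x + 11*y.
Integrating over R: integral_0^1 integral_0^1 (-2*x + 11*y) dx dy = 9/2.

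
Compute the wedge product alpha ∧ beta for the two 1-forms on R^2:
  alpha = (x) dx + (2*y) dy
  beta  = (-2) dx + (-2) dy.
alpha ∧ beta = (-2*x + 4*y) dx ∧ dy

Distribute the wedge, using dx_i ∧ dx_j = -dx_j ∧ dx_i and dx_i ∧ dx_i = 0. For each pair (i, j) with i < j, the coefficient of dx_i ∧ dx_j in alpha ∧ beta is (alpha_i * beta_j - alpha_j * beta_i). Collecting: alpha ∧ beta = (-2*x + 4*y) dx ∧ dy.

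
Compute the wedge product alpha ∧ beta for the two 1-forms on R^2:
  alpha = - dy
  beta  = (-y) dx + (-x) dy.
alpha ∧ beta = (-y) dx ∧ dy

Distribute the wedge, using dx_i ∧ dx_j = -dx_j ∧ dx_i and dx_i ∧ dx_i = 0. For each pair (i, j) with i < j, the coefficient of dx_i ∧ dx_j in alpha ∧ beta is (alpha_i * beta_j - alpha_j * beta_i). Collecting: alpha ∧ beta = (-y) dx ∧ dy.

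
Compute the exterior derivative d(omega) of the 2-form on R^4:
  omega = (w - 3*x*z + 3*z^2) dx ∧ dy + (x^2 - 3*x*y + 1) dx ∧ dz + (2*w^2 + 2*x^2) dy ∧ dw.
d(omega) = (6*z) dx ∧ dy ∧ dz + (4*x + 1) dx ∧ dy ∧ dw

For a 2-form omega = sum_{i<j} g_{ij} dx_i ∧ dx_j, the exterior derivative is
  d(omega) = sum_{i<j} d(g_{ij}) ∧ dx_i ∧ dx_j = sum_{i<j, k} (∂g_{ij}/∂x_k) dx_k ∧ dx_i ∧ dx_j.
Expand each term, using dx_k ∧ dx_i ∧ dx_j = sgn(permutation) dx_{(a)} ∧ dx_{(b)} ∧ dx_{(c)} with (a < b < c) sorted:
  d(w - 3*x*z + 3*z^2) includes (∂/∂z)(w - 3*x*z + 3*z^2) dz = (-3*x + 6*z) dz, which multiplied by dx ∧ dy gives (-3*x + 6*z) dx ∧ dy ∧ dz
  d(w - 3*x*z + 3*z^2) includes (∂/∂w)(w - 3*x*z + 3*z^2) dw = (1) dw, which multiplied by dx ∧ dy gives (1) dx ∧ dy ∧ dw
  d(x^2 - 3*x*y + 1) includes (∂/∂y)(x^2 - 3*x*y + 1) dy = (-3*x) dy, which multiplied by dx ∧ dz gives (3*x) dx ∧ dy ∧ dz
  d(2*w^2 + 2*x^2) includes (∂/∂x)(2*w^2 + 2*x^2) dx = (4*x) dx, which multiplied by dy ∧ dw gives (4*x) dx ∧ dy ∧ dw
Collecting like 3-forms: d(omega) = (6*z) dx ∧ dy ∧ dz + (4*x + 1) dx ∧ dy ∧ dw.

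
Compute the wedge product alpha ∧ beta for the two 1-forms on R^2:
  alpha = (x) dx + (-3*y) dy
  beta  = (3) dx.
alpha ∧ beta = (9*y) dx ∧ dy

Distribute the wedge, using dx_i ∧ dx_j = -dx_j ∧ dx_i and dx_i ∧ dx_i = 0. For each pair (i, j) with i < j, the coefficient of dx_i ∧ dx_j in alpha ∧ beta is (alpha_i * beta_j - alpha_j * beta_i). Collecting: alpha ∧ beta = (9*y) dx ∧ dy.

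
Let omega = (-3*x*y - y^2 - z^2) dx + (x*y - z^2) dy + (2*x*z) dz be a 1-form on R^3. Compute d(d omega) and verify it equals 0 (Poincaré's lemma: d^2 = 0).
d(d omega) = 0

Step 1: d omega = sum_{i<j} (∂f_j/∂x_i - ∂f_i/∂x_j) dx_i ∧ dx_j:
  coeff of dx ∧ dy: 3*x + 3*y
  coeff of dx ∧ dz: 4*z
  coeff of dy ∧ dz: 2*z
Step 2: Apply d again to each 2-form coefficient. The only possible 3-form in R^3 is dx ∧ dy ∧ dz, with coefficient
  ∂(coeff of dy∧dz)/∂x - ∂(coeff of dx∧dz)/∂y + ∂(coeff of dx∧dy)/∂z
  = ∂/∂x (2*z) - ∂/∂y (4*z) + ∂/∂z (3*x + 3*y).
Each of these terms simplifies to sums of mixed partials that cancel in pairs. The result is 0 (by equality of mixed partials for smooth functions — Schwarz / Clairaut).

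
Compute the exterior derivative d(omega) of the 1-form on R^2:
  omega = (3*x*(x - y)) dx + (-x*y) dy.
d(omega) = (3*x - y) dx ∧ dy

For a 1-form omega = sum_i f_i dx_i, the exterior derivative is
  d(omega) = sum_{i < j} (∂f_j/∂x_i - ∂f_i/∂x_j) dx_i ∧ dx_j.
  coefficient of dx ∧ dy: ∂f_2/∂x - ∂f_1/∂y = ∂(-x*y)/∂x - ∂(3*x*(x - y))/∂y = 3*x - y
Assembling: d(omega) = (3*x - y) dx ∧ dy.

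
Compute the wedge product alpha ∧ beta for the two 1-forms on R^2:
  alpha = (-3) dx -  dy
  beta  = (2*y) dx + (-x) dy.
alpha ∧ beta = (3*x + 2*y) dx ∧ dy

Distribute the wedge, using dx_i ∧ dx_j = -dx_j ∧ dx_i and dx_i ∧ dx_i = 0. For each pair (i, j) with i < j, the coefficient of dx_i ∧ dx_j in alpha ∧ beta is (alpha_i * beta_j - alpha_j * beta_i). Collecting: alpha ∧ beta = (3*x + 2*y) dx ∧ dy.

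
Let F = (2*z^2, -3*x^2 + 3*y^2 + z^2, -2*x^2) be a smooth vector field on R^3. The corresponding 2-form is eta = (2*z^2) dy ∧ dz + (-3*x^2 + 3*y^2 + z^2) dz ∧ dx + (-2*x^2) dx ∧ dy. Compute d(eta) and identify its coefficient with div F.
d(eta) = (6*y) dx ∧ dy ∧ dz; div F = 6*y

For a 2-form in R^3 of the form above, applying d gives a 3-form with coefficient ∂P/∂x + ∂Q/∂y + ∂R/∂z:
  ∂P/∂x = 0
  ∂Q/∂y = 6*y
  ∂R/∂z = 0
Sum = 6*y, which is exactly div F.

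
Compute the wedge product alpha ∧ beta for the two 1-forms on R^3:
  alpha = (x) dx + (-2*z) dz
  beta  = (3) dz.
alpha ∧ beta = (3*x) dx ∧ dz

Distribute the wedge, using dx_i ∧ dx_j = -dx_j ∧ dx_i and dx_i ∧ dx_i = 0. For each pair (i, j) with i < j, the coefficient of dx_i ∧ dx_j in alpha ∧ beta is (alpha_i * beta_j - alpha_j * beta_i). Collecting: alpha ∧ beta = (3*x) dx ∧ dz.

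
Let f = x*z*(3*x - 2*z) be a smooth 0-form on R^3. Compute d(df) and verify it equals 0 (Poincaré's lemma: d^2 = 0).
d(df) = 0

Step 1: df = sum_i (∂f/∂x_i) dx_i = (2*z*(3*x - z)) dx + (0) dy + (x*(3*x - 4*z)) dz.
Step 2: Apply d again. Using the 1-form formula, the coefficient of dx ∧ dy in d(df) is ∂^2 f/∂x ∂y - ∂^2 f/∂y ∂x = (0) - (0) = 0 (equality of mixed partials for smooth f).
Similarly for dx ∧ dz and dy ∧ dz — all coefficients vanish. So d(df) = 0.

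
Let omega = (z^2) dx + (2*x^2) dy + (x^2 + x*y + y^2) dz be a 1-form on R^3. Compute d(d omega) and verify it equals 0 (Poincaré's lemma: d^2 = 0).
d(d omega) = 0

Step 1: d omega = sum_{i<j} (∂f_j/∂x_i - ∂f_i/∂x_j) dx_i ∧ dx_j:
  coeff of dx ∧ dy: 4*x
  coeff of dx ∧ dz: 2*x + y - 2*z
  coeff of dy ∧ dz: x + 2*y
Step 2: Apply d again to each 2-form coefficient. The only possible 3-form in R^3 is dx ∧ dy ∧ dz, with coefficient
  ∂(coeff of dy∧dz)/∂x - ∂(coeff of dx∧dz)/∂y + ∂(coeff of dx∧dy)/∂z
  = ∂/∂x (x + 2*y) - ∂/∂y (2*x + y - 2*z) + ∂/∂z (4*x).
Each of these terms simplifies to sums of mixed partials that cancel in pairs. The result is 0 (by equality of mixed partials for smooth functions — Schwarz / Clairaut).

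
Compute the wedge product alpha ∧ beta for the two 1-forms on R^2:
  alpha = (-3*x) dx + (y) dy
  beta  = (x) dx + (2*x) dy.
alpha ∧ beta = (-x*(6*x + y)) dx ∧ dy

Distribute the wedge, using dx_i ∧ dx_j = -dx_j ∧ dx_i and dx_i ∧ dx_i = 0. For each pair (i, j) with i < j, the coefficient of dx_i ∧ dx_j in alpha ∧ beta is (alpha_i * beta_j - alpha_j * beta_i). Collecting: alpha ∧ beta = (-x*(6*x + y)) dx ∧ dy.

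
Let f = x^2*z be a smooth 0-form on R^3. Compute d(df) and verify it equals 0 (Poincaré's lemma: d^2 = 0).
d(df) = 0

Step 1: df = sum_i (∂f/∂x_i) dx_i = (2*x*z) dx + (0) dy + (x^2) dz.
Step 2: Apply d again. Using the 1-form formula, the coefficient of dx ∧ dy in d(df) is ∂^2 f/∂x ∂y - ∂^2 f/∂y ∂x = (0) - (0) = 0 (equality of mixed partials for smooth f).
Similarly for dx ∧ dz and dy ∧ dz — all coefficients vanish. So d(df) = 0.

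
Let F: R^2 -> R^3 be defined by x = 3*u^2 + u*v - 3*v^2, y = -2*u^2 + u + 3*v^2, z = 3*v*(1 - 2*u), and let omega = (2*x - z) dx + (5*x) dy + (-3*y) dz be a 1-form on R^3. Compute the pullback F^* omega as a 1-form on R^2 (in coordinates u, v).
F^* omega = (-24*u^3 - 2*u^2*v + 15*u^2 + 32*u*v^2 + 5*u*v + 48*v^3 - 18*v^2) du + (-30*u^3 + 62*u^2*v + 36*u^2 + 30*u*v^2 - 3*u*v - 9*u - 54*v^3 - 9*v^2) dv

Using F^*(f dg) = (f ∘ F) d(g ∘ F), substitute each coordinate x_i by F_i(u, v) in f_i, and replace dx_i by d F_i = (∂F_i/∂u) du + (∂F_i/∂v) dv.
  For the x component: f_1(F) = 6*u^2 + 8*u*v - 6*v^2 - 3*v; d F_1 = (6*u + v) du + (u - 6*v) dv
  For the y component: f_2(F) = 15*u^2 + 5*u*v - 15*v^2; d F_2 = (1 - 4*u) du + (6*v) dv
  For the z component: f_3(F) = 6*u^2 - 3*u - 9*v^2; d F_3 = (-6*v) du + (3 - 6*u) dv
Combining and collecting du, dv coefficients:
  coeff of du: -24*u^3 - 2*u^2*v + 15*u^2 + 32*u*v^2 + 5*u*v + 48*v^3 - 18*v^2
  coeff of dv: -30*u^3 + 62*u^2*v + 36*u^2 + 30*u*v^2 - 3*u*v - 9*u - 54*v^3 - 9*v^2
F^* omega = (-24*u^3 - 2*u^2*v + 15*u^2 + 32*u*v^2 + 5*u*v + 48*v^3 - 18*v^2) du + (-30*u^3 + 62*u^2*v + 36*u^2 + 30*u*v^2 - 3*u*v - 9*u - 54*v^3 - 9*v^2) dv.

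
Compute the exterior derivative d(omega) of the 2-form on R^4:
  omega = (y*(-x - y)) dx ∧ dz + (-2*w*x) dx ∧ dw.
d(omega) = (x + 2*y) dx ∧ dy ∧ dz

For a 2-form omega = sum_{i<j} g_{ij} dx_i ∧ dx_j, the exterior derivative is
  d(omega) = sum_{i<j} d(g_{ij}) ∧ dx_i ∧ dx_j = sum_{i<j, k} (∂g_{ij}/∂x_k) dx_k ∧ dx_i ∧ dx_j.
Expand each term, using dx_k ∧ dx_i ∧ dx_j = sgn(permutation) dx_{(a)} ∧ dx_{(b)} ∧ dx_{(c)} with (a < b < c) sorted:
  d(y*(-x - y)) includes (∂/∂y)(y*(-x - y)) dy = (-x - 2*y) dy, which multiplied by dx ∧ dz gives (x + 2*y) dx ∧ dy ∧ dz
Collecting like 3-forms: d(omega) = (x + 2*y) dx ∧ dy ∧ dz.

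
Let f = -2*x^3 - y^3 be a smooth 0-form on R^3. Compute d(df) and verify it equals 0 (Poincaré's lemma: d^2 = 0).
d(df) = 0

Step 1: df = sum_i (∂f/∂x_i) dx_i = (-6*x^2) dx + (-3*y^2) dy + (0) dz.
Step 2: Apply d again. Using the 1-form formula, the coefficient of dx ∧ dy in d(df) is ∂^2 f/∂x ∂y - ∂^2 f/∂y ∂x = (0) - (0) = 0 (equality of mixed partials for smooth f).
Similarly for dx ∧ dz and dy ∧ dz — all coefficients vanish. So d(df) = 0.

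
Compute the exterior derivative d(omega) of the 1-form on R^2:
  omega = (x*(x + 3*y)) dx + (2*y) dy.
d(omega) = (-3*x) dx ∧ dy

For a 1-form omega = sum_i f_i dx_i, the exterior derivative is
  d(omega) = sum_{i < j} (∂f_j/∂x_i - ∂f_i/∂x_j) dx_i ∧ dx_j.
  coefficient of dx ∧ dy: ∂f_2/∂x - ∂f_1/∂y = ∂(2*y)/∂x - ∂(x*(x + 3*y))/∂y = -3*x
Assembling: d(omega) = (-3*x) dx ∧ dy.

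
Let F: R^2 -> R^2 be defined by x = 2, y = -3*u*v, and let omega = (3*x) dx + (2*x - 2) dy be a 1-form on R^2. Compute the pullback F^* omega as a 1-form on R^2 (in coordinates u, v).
F^* omega = (-6*v) du + (-6*u) dv

Using F^*(f dg) = (f ∘ F) d(g ∘ F), substitute each coordinate x_i by F_i(u, v) in f_i, and replace dx_i by d F_i = (∂F_i/∂u) du + (∂F_i/∂v) dv.
  For the x component: f_1(F) = 6; d F_1 = (0) du + (0) dv
  For the y component: f_2(F) = 2; d F_2 = (-3*v) du + (-3*u) dv
Combining and collecting du, dv coefficients:
  coeff of du: -6*v
  coeff of dv: -6*u
F^* omega = (-6*v) du + (-6*u) dv.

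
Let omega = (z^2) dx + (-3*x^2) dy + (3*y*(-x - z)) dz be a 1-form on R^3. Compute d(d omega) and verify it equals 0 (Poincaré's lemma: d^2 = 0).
d(d omega) = 0

Step 1: d omega = sum_{i<j} (∂f_j/∂x_i - ∂f_i/∂x_j) dx_i ∧ dx_j:
  coeff of dx ∧ dy: -6*x
  coeff of dx ∧ dz: -3*y - 2*z
  coeff of dy ∧ dz: -3*x - 3*z
Step 2: Apply d again to each 2-form coefficient. The only possible 3-form in R^3 is dx ∧ dy ∧ dz, with coefficient
  ∂(coeff of dy∧dz)/∂x - ∂(coeff of dx∧dz)/∂y + ∂(coeff of dx∧dy)/∂z
  = ∂/∂x (-3*x - 3*z) - ∂/∂y (-3*y - 2*z) + ∂/∂z (-6*x).
Each of these terms simplifies to sums of mixed partials that cancel in pairs. The result is 0 (by equality of mixed partials for smooth functions — Schwarz / Clairaut).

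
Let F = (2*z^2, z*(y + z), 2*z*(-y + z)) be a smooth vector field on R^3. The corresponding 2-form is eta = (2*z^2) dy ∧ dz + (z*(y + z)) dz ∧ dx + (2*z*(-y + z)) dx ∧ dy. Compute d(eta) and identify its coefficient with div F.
d(eta) = (-2*y + 5*z) dx ∧ dy ∧ dz; div F = -2*y + 5*z

For a 2-form in R^3 of the form above, applying d gives a 3-form with coefficient ∂P/∂x + ∂Q/∂y + ∂R/∂z:
  ∂P/∂x = 0
  ∂Q/∂y = z
  ∂R/∂z = -2*y + 4*z
Sum = -2*y + 5*z, which is exactly div F.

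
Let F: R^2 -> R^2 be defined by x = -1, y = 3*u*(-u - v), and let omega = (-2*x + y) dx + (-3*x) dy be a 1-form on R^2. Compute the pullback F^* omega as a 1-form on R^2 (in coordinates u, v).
F^* omega = (-18*u - 9*v) du + (-9*u) dv

Using F^*(f dg) = (f ∘ F) d(g ∘ F), substitute each coordinate x_i by F_i(u, v) in f_i, and replace dx_i by d F_i = (∂F_i/∂u) du + (∂F_i/∂v) dv.
  For the x component: f_1(F) = -3*u^2 - 3*u*v + 2; d F_1 = (0) du + (0) dv
  For the y component: f_2(F) = 3; d F_2 = (-6*u - 3*v) du + (-3*u) dv
Combining and collecting du, dv coefficients:
  coeff of du: -18*u - 9*v
  coeff of dv: -9*u
F^* omega = (-18*u - 9*v) du + (-9*u) dv.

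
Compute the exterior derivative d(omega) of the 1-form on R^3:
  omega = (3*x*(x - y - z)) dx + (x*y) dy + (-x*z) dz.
d(omega) = (3*x + y) dx ∧ dy + (3*x - z) dx ∧ dz

For a 1-form omega = sum_i f_i dx_i, the exterior derivative is
  d(omega) = sum_{i < j} (∂f_j/∂x_i - ∂f_i/∂x_j) dx_i ∧ dx_j.
  coefficient of dx ∧ dy: ∂f_2/∂x - ∂f_1/∂y = ∂(x*y)/∂x - ∂(3*x*(x - y - z))/∂y = 3*x + y
  coefficient of dx ∧ dz: ∂f_3/∂x - ∂f_1/∂z = ∂(-x*z)/∂x - ∂(3*x*(x - y - z))/∂z = 3*x - z
Assembling: d(omega) = (3*x + y) dx ∧ dy + (3*x - z) dx ∧ dz.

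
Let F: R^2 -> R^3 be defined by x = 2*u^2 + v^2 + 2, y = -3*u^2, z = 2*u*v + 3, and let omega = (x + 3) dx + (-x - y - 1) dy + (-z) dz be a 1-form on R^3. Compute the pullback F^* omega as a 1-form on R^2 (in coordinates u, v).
F^* omega = (2*u^3 + 6*u*v^2 + 38*u - 6*v) du + (-6*u + 2*v^3 + 10*v) dv

Using F^*(f dg) = (f ∘ F) d(g ∘ F), substitute each coordinate x_i by F_i(u, v) in f_i, and replace dx_i by d F_i = (∂F_i/∂u) du + (∂F_i/∂v) dv.
  For the x component: f_1(F) = 2*u^2 + v^2 + 5; d F_1 = (4*u) du + (2*v) dv
  For the y component: f_2(F) = u^2 - v^2 - 3; d F_2 = (-6*u) du + (0) dv
  For the z component: f_3(F) = -2*u*v - 3; d F_3 = (2*v) du + (2*u) dv
Combining and collecting du, dv coefficients:
  coeff of du: 2*u^3 + 6*u*v^2 + 38*u - 6*v
  coeff of dv: -6*u + 2*v^3 + 10*v
F^* omega = (2*u^3 + 6*u*v^2 + 38*u - 6*v) du + (-6*u + 2*v^3 + 10*v) dv.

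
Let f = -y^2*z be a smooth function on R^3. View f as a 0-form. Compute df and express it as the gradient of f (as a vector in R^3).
df = (0) dx + (-2*y*z) dy + (-y^2) dz; grad f = (0, -2*y*z, -y^2)

For a 0-form f, d f = (∂f/∂x) dx + (∂f/∂y) dy + (∂f/∂z) dz. The components of the vector representation are exactly the entries of grad f in Cartesian coordinates:
  ∂f/∂x = 0
  ∂f/∂y = -2*y*z
  ∂f/∂z = -y^2.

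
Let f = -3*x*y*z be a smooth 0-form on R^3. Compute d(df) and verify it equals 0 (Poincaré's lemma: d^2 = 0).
d(df) = 0

Step 1: df = sum_i (∂f/∂x_i) dx_i = (-3*y*z) dx + (-3*x*z) dy + (-3*x*y) dz.
Step 2: Apply d again. Using the 1-form formula, the coefficient of dx ∧ dy in d(df) is ∂^2 f/∂x ∂y - ∂^2 f/∂y ∂x = (-3*z) - (-3*z) = 0 (equality of mixed partials for smooth f).
Similarly for dx ∧ dz and dy ∧ dz — all coefficients vanish. So d(df) = 0.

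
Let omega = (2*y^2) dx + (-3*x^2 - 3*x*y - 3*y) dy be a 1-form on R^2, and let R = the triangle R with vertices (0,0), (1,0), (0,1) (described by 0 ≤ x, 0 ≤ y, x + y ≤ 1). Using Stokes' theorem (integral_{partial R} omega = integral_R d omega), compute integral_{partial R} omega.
integral_(partial R) omega = -13/6

Stokes: integral_partial_R omega = integral_R d omega with d omega = (∂Q/∂x - ∂P/∂y) dx ∧ dy.
  ∂Q/∂x = -6*x - 3*y
  ∂P/∂y = 4*y
  integrand = ∂Q/∂x - ∂P/∂y = -6*x - 7*y.
Integrating over R: integral_0^1 integral_0^{1-x} (-6*x - 7*y) dy dx = -13/6.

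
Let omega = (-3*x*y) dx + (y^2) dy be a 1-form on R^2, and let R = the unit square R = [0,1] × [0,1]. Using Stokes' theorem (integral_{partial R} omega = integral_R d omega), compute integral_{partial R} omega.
integral_(partial R) omega = 3/2

Stokes: integral_partial_R omega = integral_R d omega with d omega = (∂Q/∂x - ∂P/∂y) dx ∧ dy.
  ∂Q/∂x = 0
  ∂P/∂y = -3*x
  integrand = ∂Q/∂x - ∂P/∂y = 3*x.
Integrating over R: integral_0^1 integral_0^1 (3*x) dx dy = 3/2.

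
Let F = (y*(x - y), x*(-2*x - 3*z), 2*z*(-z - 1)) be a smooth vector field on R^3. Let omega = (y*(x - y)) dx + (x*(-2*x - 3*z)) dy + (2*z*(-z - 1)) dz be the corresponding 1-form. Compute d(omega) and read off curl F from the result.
d(omega) = (3*x) dy ∧ dz + (0) dz ∧ dx + (-5*x + 2*y - 3*z) dx ∧ dy; curl F = (3*x, 0, -5*x + 2*y - 3*z)

d omega = sum_{i<j} (∂f_j/∂x_i - ∂f_i/∂x_j) dx_i ∧ dx_j. Under the identification (dy ∧ dz, dz ∧ dx, dx ∧ dy) ↔ (e_x, e_y, e_z), the coefficients are exactly the components of curl F. Compute:
  ∂R/∂y - ∂Q/∂z = (0) - (-3*x) = 3*x
  ∂P/∂z - ∂R/∂x = (0) - (0) = 0
  ∂Q/∂x - ∂P/∂y = (-4*x - 3*z) - (x - 2*y) = -5*x + 2*y - 3*z.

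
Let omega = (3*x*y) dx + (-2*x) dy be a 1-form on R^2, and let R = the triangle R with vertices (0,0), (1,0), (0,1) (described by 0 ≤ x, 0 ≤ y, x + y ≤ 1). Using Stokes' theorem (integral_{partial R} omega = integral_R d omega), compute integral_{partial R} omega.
integral_(partial R) omega = -3/2

Stokes: integral_partial_R omega = integral_R d omega with d omega = (∂Q/∂x - ∂P/∂y) dx ∧ dy.
  ∂Q/∂x = -2
  ∂P/∂y = 3*x
  integrand = ∂Q/∂x - ∂P/∂y = -3*x - 2.
Integrating over R: integral_0^1 integral_0^{1-x} (-3*x - 2) dy dx = -3/2.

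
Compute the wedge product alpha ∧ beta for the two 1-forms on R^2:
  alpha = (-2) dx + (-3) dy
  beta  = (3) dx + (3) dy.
alpha ∧ beta = (3) dx ∧ dy

Distribute the wedge, using dx_i ∧ dx_j = -dx_j ∧ dx_i and dx_i ∧ dx_i = 0. For each pair (i, j) with i < j, the coefficient of dx_i ∧ dx_j in alpha ∧ beta is (alpha_i * beta_j - alpha_j * beta_i). Collecting: alpha ∧ beta = (3) dx ∧ dy.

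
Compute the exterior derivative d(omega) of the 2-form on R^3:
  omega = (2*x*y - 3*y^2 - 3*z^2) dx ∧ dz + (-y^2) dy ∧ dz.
d(omega) = (-2*x + 6*y) dx ∧ dy ∧ dz

For a 2-form omega = sum_{i<j} g_{ij} dx_i ∧ dx_j, the exterior derivative is
  d(omega) = sum_{i<j} d(g_{ij}) ∧ dx_i ∧ dx_j = sum_{i<j, k} (∂g_{ij}/∂x_k) dx_k ∧ dx_i ∧ dx_j.
Expand each term, using dx_k ∧ dx_i ∧ dx_j = sgn(permutation) dx_{(a)} ∧ dx_{(b)} ∧ dx_{(c)} with (a < b < c) sorted:
  d(2*x*y - 3*y^2 - 3*z^2) includes (∂/∂y)(2*x*y - 3*y^2 - 3*z^2) dy = (2*x - 6*y) dy, which multiplied by dx ∧ dz gives (-2*x + 6*y) dx ∧ dy ∧ dz
Collecting like 3-forms: d(omega) = (-2*x + 6*y) dx ∧ dy ∧ dz.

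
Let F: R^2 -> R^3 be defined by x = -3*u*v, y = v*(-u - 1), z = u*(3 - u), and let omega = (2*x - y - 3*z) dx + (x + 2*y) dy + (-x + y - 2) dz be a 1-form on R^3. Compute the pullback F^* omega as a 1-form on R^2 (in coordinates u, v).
F^* omega = (-13*u^2*v + 20*u*v^2 + 35*u*v + 4*u - v^2 - 3*v - 6) du + (-9*u^3 + 20*u^2*v + 27*u^2 + 4*u*v + 2*v) dv

Using F^*(f dg) = (f ∘ F) d(g ∘ F), substitute each coordinate x_i by F_i(u, v) in f_i, and replace dx_i by d F_i = (∂F_i/∂u) du + (∂F_i/∂v) dv.
  For the x component: f_1(F) = 3*u^2 - 5*u*v - 9*u + v; d F_1 = (-3*v) du + (-3*u) dv
  For the y component: f_2(F) = v*(-5*u - 2); d F_2 = (-v) du + (-u - 1) dv
  For the z component: f_3(F) = 2*u*v - v - 2; d F_3 = (3 - 2*u) du + (0) dv
Combining and collecting du, dv coefficients:
  coeff of du: -13*u^2*v + 20*u*v^2 + 35*u*v + 4*u - v^2 - 3*v - 6
  coeff of dv: -9*u^3 + 20*u^2*v + 27*u^2 + 4*u*v + 2*v
F^* omega = (-13*u^2*v + 20*u*v^2 + 35*u*v + 4*u - v^2 - 3*v - 6) du + (-9*u^3 + 20*u^2*v + 27*u^2 + 4*u*v + 2*v) dv.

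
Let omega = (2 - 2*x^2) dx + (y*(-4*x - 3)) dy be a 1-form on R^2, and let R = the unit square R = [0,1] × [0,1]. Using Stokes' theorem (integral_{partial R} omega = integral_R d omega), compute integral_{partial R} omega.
integral_(partial R) omega = -2

Stokes: integral_partial_R omega = integral_R d omega with d omega = (∂Q/∂x - ∂P/∂y) dx ∧ dy.
  ∂Q/∂x = -4*y
  ∂P/∂y = 0
  integrand = ∂Q/∂x - ∂P/∂y = -4*y.
Integrating over R: integral_0^1 integral_0^1 (-4*y) dx dy = -2.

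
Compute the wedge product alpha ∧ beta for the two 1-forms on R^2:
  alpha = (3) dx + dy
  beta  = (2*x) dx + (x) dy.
alpha ∧ beta = (x) dx ∧ dy

Distribute the wedge, using dx_i ∧ dx_j = -dx_j ∧ dx_i and dx_i ∧ dx_i = 0. For each pair (i, j) with i < j, the coefficient of dx_i ∧ dx_j in alpha ∧ beta is (alpha_i * beta_j - alpha_j * beta_i). Collecting: alpha ∧ beta = (x) dx ∧ dy.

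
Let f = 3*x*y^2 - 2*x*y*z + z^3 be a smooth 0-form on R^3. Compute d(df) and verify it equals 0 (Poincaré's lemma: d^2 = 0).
d(df) = 0

Step 1: df = sum_i (∂f/∂x_i) dx_i = (y*(3*y - 2*z)) dx + (2*x*(3*y - z)) dy + (-2*x*y + 3*z^2) dz.
Step 2: Apply d again. Using the 1-form formula, the coefficient of dx ∧ dy in d(df) is ∂^2 f/∂x ∂y - ∂^2 f/∂y ∂x = (6*y - 2*z) - (6*y - 2*z) = 0 (equality of mixed partials for smooth f).
Similarly for dx ∧ dz and dy ∧ dz — all coefficients vanish. So d(df) = 0.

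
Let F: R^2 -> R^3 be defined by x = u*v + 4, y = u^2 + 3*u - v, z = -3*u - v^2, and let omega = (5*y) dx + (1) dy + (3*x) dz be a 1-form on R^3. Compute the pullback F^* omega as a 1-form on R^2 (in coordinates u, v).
F^* omega = (5*u^2*v + 6*u*v + 2*u - 5*v^2 - 33) du + (5*u^3 + 15*u^2 - 6*u*v^2 - 5*u*v - 24*v - 1) dv

Using F^*(f dg) = (f ∘ F) d(g ∘ F), substitute each coordinate x_i by F_i(u, v) in f_i, and replace dx_i by d F_i = (∂F_i/∂u) du + (∂F_i/∂v) dv.
  For the x component: f_1(F) = 5*u^2 + 15*u - 5*v; d F_1 = (v) du + (u) dv
  For the y component: f_2(F) = 1; d F_2 = (2*u + 3) du + (-1) dv
  For the z component: f_3(F) = 3*u*v + 12; d F_3 = (-3) du + (-2*v) dv
Combining and collecting du, dv coefficients:
  coeff of du: 5*u^2*v + 6*u*v + 2*u - 5*v^2 - 33
  coeff of dv: 5*u^3 + 15*u^2 - 6*u*v^2 - 5*u*v - 24*v - 1
F^* omega = (5*u^2*v + 6*u*v + 2*u - 5*v^2 - 33) du + (5*u^3 + 15*u^2 - 6*u*v^2 - 5*u*v - 24*v - 1) dv.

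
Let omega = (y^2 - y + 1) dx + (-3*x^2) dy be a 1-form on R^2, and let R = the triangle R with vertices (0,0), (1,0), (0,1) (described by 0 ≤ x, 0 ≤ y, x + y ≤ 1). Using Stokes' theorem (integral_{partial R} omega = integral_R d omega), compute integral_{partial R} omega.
integral_(partial R) omega = -5/6

Stokes: integral_partial_R omega = integral_R d omega with d omega = (∂Q/∂x - ∂P/∂y) dx ∧ dy.
  ∂Q/∂x = -6*x
  ∂P/∂y = 2*y - 1
  integrand = ∂Q/∂x - ∂P/∂y = -6*x - 2*y + 1.
Integrating over R: integral_0^1 integral_0^{1-x} (-6*x - 2*y + 1) dy dx = -5/6.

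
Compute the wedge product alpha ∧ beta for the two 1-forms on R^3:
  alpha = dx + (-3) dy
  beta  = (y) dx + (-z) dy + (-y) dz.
alpha ∧ beta = (3*y - z) dx ∧ dy + (-y) dx ∧ dz + (3*y) dy ∧ dz

Distribute the wedge, using dx_i ∧ dx_j = -dx_j ∧ dx_i and dx_i ∧ dx_i = 0. For each pair (i, j) with i < j, the coefficient of dx_i ∧ dx_j in alpha ∧ beta is (alpha_i * beta_j - alpha_j * beta_i). Collecting: alpha ∧ beta = (3*y - z) dx ∧ dy + (-y) dx ∧ dz + (3*y) dy ∧ dz.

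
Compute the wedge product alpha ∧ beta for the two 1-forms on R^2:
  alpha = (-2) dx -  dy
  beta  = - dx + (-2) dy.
alpha ∧ beta = (3) dx ∧ dy

Distribute the wedge, using dx_i ∧ dx_j = -dx_j ∧ dx_i and dx_i ∧ dx_i = 0. For each pair (i, j) with i < j, the coefficient of dx_i ∧ dx_j in alpha ∧ beta is (alpha_i * beta_j - alpha_j * beta_i). Collecting: alpha ∧ beta = (3) dx ∧ dy.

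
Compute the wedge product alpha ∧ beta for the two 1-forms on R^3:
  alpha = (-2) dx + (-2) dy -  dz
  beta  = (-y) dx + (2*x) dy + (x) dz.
alpha ∧ beta = (-4*x - 2*y) dx ∧ dy + (-2*x - y) dx ∧ dz

Distribute the wedge, using dx_i ∧ dx_j = -dx_j ∧ dx_i and dx_i ∧ dx_i = 0. For each pair (i, j) with i < j, the coefficient of dx_i ∧ dx_j in alpha ∧ beta is (alpha_i * beta_j - alpha_j * beta_i). Collecting: alpha ∧ beta = (-4*x - 2*y) dx ∧ dy + (-2*x - y) dx ∧ dz.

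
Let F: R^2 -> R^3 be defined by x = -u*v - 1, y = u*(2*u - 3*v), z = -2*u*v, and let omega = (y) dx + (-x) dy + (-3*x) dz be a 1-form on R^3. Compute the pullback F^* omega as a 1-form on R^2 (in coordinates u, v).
F^* omega = (2*u^2*v - 6*u*v^2 + 4*u - 9*v) du + (u*(-2*u^2 - 6*u*v - 9)) dv

Using F^*(f dg) = (f ∘ F) d(g ∘ F), substitute each coordinate x_i by F_i(u, v) in f_i, and replace dx_i by d F_i = (∂F_i/∂u) du + (∂F_i/∂v) dv.
  For the x component: f_1(F) = u*(2*u - 3*v); d F_1 = (-v) du + (-u) dv
  For the y component: f_2(F) = u*v + 1; d F_2 = (4*u - 3*v) du + (-3*u) dv
  For the z component: f_3(F) = 3*u*v + 3; d F_3 = (-2*v) du + (-2*u) dv
Combining and collecting du, dv coefficients:
  coeff of du: 2*u^2*v - 6*u*v^2 + 4*u - 9*v
  coeff of dv: u*(-2*u^2 - 6*u*v - 9)
F^* omega = (2*u^2*v - 6*u*v^2 + 4*u - 9*v) du + (u*(-2*u^2 - 6*u*v - 9)) dv.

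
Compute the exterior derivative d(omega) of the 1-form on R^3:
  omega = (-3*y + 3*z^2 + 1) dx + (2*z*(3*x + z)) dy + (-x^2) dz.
d(omega) = (6*z + 3) dx ∧ dy + (-2*x - 6*z) dx ∧ dz + (-6*x - 4*z) dy ∧ dz

For a 1-form omega = sum_i f_i dx_i, the exterior derivative is
  d(omega) = sum_{i < j} (∂f_j/∂x_i - ∂f_i/∂x_j) dx_i ∧ dx_j.
  coefficient of dx ∧ dy: ∂f_2/∂x - ∂f_1/∂y = ∂(2*z*(3*x + z))/∂x - ∂(-3*y + 3*z^2 + 1)/∂y = 6*z + 3
  coefficient of dx ∧ dz: ∂f_3/∂x - ∂f_1/∂z = ∂(-x^2)/∂x - ∂(-3*y + 3*z^2 + 1)/∂z = -2*x - 6*z
  coefficient of dy ∧ dz: ∂f_3/∂y - ∂f_2/∂z = ∂(-x^2)/∂y - ∂(2*z*(3*x + z))/∂z = -6*x - 4*z
Assembling: d(omega) = (6*z + 3) dx ∧ dy + (-2*x - 6*z) dx ∧ dz + (-6*x - 4*z) dy ∧ dz.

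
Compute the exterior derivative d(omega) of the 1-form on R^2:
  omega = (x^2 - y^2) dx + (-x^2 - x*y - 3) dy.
d(omega) = (-2*x + y) dx ∧ dy

For a 1-form omega = sum_i f_i dx_i, the exterior derivative is
  d(omega) = sum_{i < j} (∂f_j/∂x_i - ∂f_i/∂x_j) dx_i ∧ dx_j.
  coefficient of dx ∧ dy: ∂f_2/∂x - ∂f_1/∂y = ∂(-x^2 - x*y - 3)/∂x - ∂(x^2 - y^2)/∂y = -2*x + y
Assembling: d(omega) = (-2*x + y) dx ∧ dy.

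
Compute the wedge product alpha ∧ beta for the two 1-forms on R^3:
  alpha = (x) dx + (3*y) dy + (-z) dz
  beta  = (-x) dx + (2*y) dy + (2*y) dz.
alpha ∧ beta = (5*x*y) dx ∧ dy + (x*(2*y - z)) dx ∧ dz + (2*y*(3*y + z)) dy ∧ dz

Distribute the wedge, using dx_i ∧ dx_j = -dx_j ∧ dx_i and dx_i ∧ dx_i = 0. For each pair (i, j) with i < j, the coefficient of dx_i ∧ dx_j in alpha ∧ beta is (alpha_i * beta_j - alpha_j * beta_i). Collecting: alpha ∧ beta = (5*x*y) dx ∧ dy + (x*(2*y - z)) dx ∧ dz + (2*y*(3*y + z)) dy ∧ dz.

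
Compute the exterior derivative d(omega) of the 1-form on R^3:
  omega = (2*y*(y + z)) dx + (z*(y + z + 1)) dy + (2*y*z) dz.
d(omega) = (-4*y - 2*z) dx ∧ dy + (-2*y) dx ∧ dz + (-y - 1) dy ∧ dz

For a 1-form omega = sum_i f_i dx_i, the exterior derivative is
  d(omega) = sum_{i < j} (∂f_j/∂x_i - ∂f_i/∂x_j) dx_i ∧ dx_j.
  coefficient of dx ∧ dy: ∂f_2/∂x - ∂f_1/∂y = ∂(z*(y + z + 1))/∂x - ∂(2*y*(y + z))/∂y = -4*y - 2*z
  coefficient of dx ∧ dz: ∂f_3/∂x - ∂f_1/∂z = ∂(2*y*z)/∂x - ∂(2*y*(y + z))/∂z = -2*y
  coefficient of dy ∧ dz: ∂f_3/∂y - ∂f_2/∂z = ∂(2*y*z)/∂y - ∂(z*(y + z + 1))/∂z = -y - 1
Assembling: d(omega) = (-4*y - 2*z) dx ∧ dy + (-2*y) dx ∧ dz + (-y - 1) dy ∧ dz.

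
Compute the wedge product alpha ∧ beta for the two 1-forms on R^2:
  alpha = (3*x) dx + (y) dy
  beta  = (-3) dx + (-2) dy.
alpha ∧ beta = (-6*x + 3*y) dx ∧ dy

Distribute the wedge, using dx_i ∧ dx_j = -dx_j ∧ dx_i and dx_i ∧ dx_i = 0. For each pair (i, j) with i < j, the coefficient of dx_i ∧ dx_j in alpha ∧ beta is (alpha_i * beta_j - alpha_j * beta_i). Collecting: alpha ∧ beta = (-6*x + 3*y) dx ∧ dy.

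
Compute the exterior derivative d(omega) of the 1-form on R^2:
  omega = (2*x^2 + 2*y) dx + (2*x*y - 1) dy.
d(omega) = (2*y - 2) dx ∧ dy

For a 1-form omega = sum_i f_i dx_i, the exterior derivative is
  d(omega) = sum_{i < j} (∂f_j/∂x_i - ∂f_i/∂x_j) dx_i ∧ dx_j.
  coefficient of dx ∧ dy: ∂f_2/∂x - ∂f_1/∂y = ∂(2*x*y - 1)/∂x - ∂(2*x^2 + 2*y)/∂y = 2*y - 2
Assembling: d(omega) = (2*y - 2) dx ∧ dy.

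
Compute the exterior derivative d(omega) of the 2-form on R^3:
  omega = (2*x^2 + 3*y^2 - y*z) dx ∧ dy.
d(omega) = (-y) dx ∧ dy ∧ dz

For a 2-form omega = sum_{i<j} g_{ij} dx_i ∧ dx_j, the exterior derivative is
  d(omega) = sum_{i<j} d(g_{ij}) ∧ dx_i ∧ dx_j = sum_{i<j, k} (∂g_{ij}/∂x_k) dx_k ∧ dx_i ∧ dx_j.
Expand each term, using dx_k ∧ dx_i ∧ dx_j = sgn(permutation) dx_{(a)} ∧ dx_{(b)} ∧ dx_{(c)} with (a < b < c) sorted:
  d(2*x^2 + 3*y^2 - y*z) includes (∂/∂z)(2*x^2 + 3*y^2 - y*z) dz = (-y) dz, which multiplied by dx ∧ dy gives (-y) dx ∧ dy ∧ dz
Collecting like 3-forms: d(omega) = (-y) dx ∧ dy ∧ dz.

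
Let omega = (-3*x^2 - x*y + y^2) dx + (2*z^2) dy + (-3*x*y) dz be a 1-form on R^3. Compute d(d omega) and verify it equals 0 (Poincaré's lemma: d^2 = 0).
d(d omega) = 0

Step 1: d omega = sum_{i<j} (∂f_j/∂x_i - ∂f_i/∂x_j) dx_i ∧ dx_j:
  coeff of dx ∧ dy: x - 2*y
  coeff of dx ∧ dz: -3*y
  coeff of dy ∧ dz: -3*x - 4*z
Step 2: Apply d again to each 2-form coefficient. The only possible 3-form in R^3 is dx ∧ dy ∧ dz, with coefficient
  ∂(coeff of dy∧dz)/∂x - ∂(coeff of dx∧dz)/∂y + ∂(coeff of dx∧dy)/∂z
  = ∂/∂x (-3*x - 4*z) - ∂/∂y (-3*y) + ∂/∂z (x - 2*y).
Each of these terms simplifies to sums of mixed partials that cancel in pairs. The result is 0 (by equality of mixed partials for smooth functions — Schwarz / Clairaut).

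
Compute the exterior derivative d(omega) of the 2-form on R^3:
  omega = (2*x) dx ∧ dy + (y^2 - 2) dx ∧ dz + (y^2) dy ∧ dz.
d(omega) = (-2*y) dx ∧ dy ∧ dz

For a 2-form omega = sum_{i<j} g_{ij} dx_i ∧ dx_j, the exterior derivative is
  d(omega) = sum_{i<j} d(g_{ij}) ∧ dx_i ∧ dx_j = sum_{i<j, k} (∂g_{ij}/∂x_k) dx_k ∧ dx_i ∧ dx_j.
Expand each term, using dx_k ∧ dx_i ∧ dx_j = sgn(permutation) dx_{(a)} ∧ dx_{(b)} ∧ dx_{(c)} with (a < b < c) sorted:
  d(y^2 - 2) includes (∂/∂y)(y^2 - 2) dy = (2*y) dy, which multiplied by dx ∧ dz gives (-2*y) dx ∧ dy ∧ dz
Collecting like 3-forms: d(omega) = (-2*y) dx ∧ dy ∧ dz.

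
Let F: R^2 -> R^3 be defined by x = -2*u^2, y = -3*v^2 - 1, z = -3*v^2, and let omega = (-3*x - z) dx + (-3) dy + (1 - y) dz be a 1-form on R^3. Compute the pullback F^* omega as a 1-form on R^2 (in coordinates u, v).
F^* omega = (12*u*(-2*u^2 - v^2)) du + (-18*v^3 + 6*v) dv

Using F^*(f dg) = (f ∘ F) d(g ∘ F), substitute each coordinate x_i by F_i(u, v) in f_i, and replace dx_i by d F_i = (∂F_i/∂u) du + (∂F_i/∂v) dv.
  For the x component: f_1(F) = 6*u^2 + 3*v^2; d F_1 = (-4*u) du + (0) dv
  For the y component: f_2(F) = -3; d F_2 = (0) du + (-6*v) dv
  For the z component: f_3(F) = 3*v^2 + 2; d F_3 = (0) du + (-6*v) dv
Combining and collecting du, dv coefficients:
  coeff of du: 12*u*(-2*u^2 - v^2)
  coeff of dv: -18*v^3 + 6*v
F^* omega = (12*u*(-2*u^2 - v^2)) du + (-18*v^3 + 6*v) dv.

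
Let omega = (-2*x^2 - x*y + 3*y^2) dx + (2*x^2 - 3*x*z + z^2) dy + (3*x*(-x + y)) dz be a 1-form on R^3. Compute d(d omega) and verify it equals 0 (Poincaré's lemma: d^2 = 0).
d(d omega) = 0

Step 1: d omega = sum_{i<j} (∂f_j/∂x_i - ∂f_i/∂x_j) dx_i ∧ dx_j:
  coeff of dx ∧ dy: 5*x - 6*y - 3*z
  coeff of dx ∧ dz: -6*x + 3*y
  coeff of dy ∧ dz: 6*x - 2*z
Step 2: Apply d again to each 2-form coefficient. The only possible 3-form in R^3 is dx ∧ dy ∧ dz, with coefficient
  ∂(coeff of dy∧dz)/∂x - ∂(coeff of dx∧dz)/∂y + ∂(coeff of dx∧dy)/∂z
  = ∂/∂x (6*x - 2*z) - ∂/∂y (-6*x + 3*y) + ∂/∂z (5*x - 6*y - 3*z).
Each of these terms simplifies to sums of mixed partials that cancel in pairs. The result is 0 (by equality of mixed partials for smooth functions — Schwarz / Clairaut).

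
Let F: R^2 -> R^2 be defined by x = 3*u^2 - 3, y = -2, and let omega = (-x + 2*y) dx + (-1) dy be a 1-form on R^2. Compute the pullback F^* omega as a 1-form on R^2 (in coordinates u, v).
F^* omega = (-18*u^3 - 6*u) du

Using F^*(f dg) = (f ∘ F) d(g ∘ F), substitute each coordinate x_i by F_i(u, v) in f_i, and replace dx_i by d F_i = (∂F_i/∂u) du + (∂F_i/∂v) dv.
  For the x component: f_1(F) = -3*u^2 - 1; d F_1 = (6*u) du + (0) dv
  For the y component: f_2(F) = -1; d F_2 = (0) du + (0) dv
Combining and collecting du, dv coefficients:
  coeff of du: -18*u^3 - 6*u
  coeff of dv: 0
F^* omega = (-18*u^3 - 6*u) du.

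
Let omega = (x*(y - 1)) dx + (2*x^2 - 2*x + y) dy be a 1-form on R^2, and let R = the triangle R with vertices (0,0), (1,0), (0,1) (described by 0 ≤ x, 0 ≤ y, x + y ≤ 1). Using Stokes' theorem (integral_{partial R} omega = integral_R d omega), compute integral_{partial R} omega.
integral_(partial R) omega = -1/2

Stokes: integral_partial_R omega = integral_R d omega with d omega = (∂Q/∂x - ∂P/∂y) dx ∧ dy.
  ∂Q/∂x = 4*x - 2
  ∂P/∂y = x
  integrand = ∂Q/∂x - ∂P/∂y = 3*x - 2.
Integrating over R: integral_0^1 integral_0^{1-x} (3*x - 2) dy dx = -1/2.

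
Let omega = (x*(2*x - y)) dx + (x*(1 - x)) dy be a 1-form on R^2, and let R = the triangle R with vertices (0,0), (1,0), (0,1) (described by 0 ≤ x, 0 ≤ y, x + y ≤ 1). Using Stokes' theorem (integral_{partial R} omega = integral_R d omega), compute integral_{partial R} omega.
integral_(partial R) omega = 1/3

Stokes: integral_partial_R omega = integral_R d omega with d omega = (∂Q/∂x - ∂P/∂y) dx ∧ dy.
  ∂Q/∂x = 1 - 2*x
  ∂P/∂y = -x
  integrand = ∂Q/∂x - ∂P/∂y = 1 - x.
Integrating over R: integral_0^1 integral_0^{1-x} (1 - x) dy dx = 1/3.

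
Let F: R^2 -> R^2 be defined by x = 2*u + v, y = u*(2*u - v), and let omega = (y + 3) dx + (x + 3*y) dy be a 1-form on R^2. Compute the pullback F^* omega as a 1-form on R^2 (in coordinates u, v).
F^* omega = (24*u^3 - 18*u^2*v + 12*u^2 + 3*u*v^2 - v^2 + 6) du + (-6*u^3 + 3*u^2*v - 2*u*v + 3) dv

Using F^*(f dg) = (f ∘ F) d(g ∘ F), substitute each coordinate x_i by F_i(u, v) in f_i, and replace dx_i by d F_i = (∂F_i/∂u) du + (∂F_i/∂v) dv.
  For the x component: f_1(F) = 2*u^2 - u*v + 3; d F_1 = (2) du + (1) dv
  For the y component: f_2(F) = 6*u^2 - 3*u*v + 2*u + v; d F_2 = (4*u - v) du + (-u) dv
Combining and collecting du, dv coefficients:
  coeff of du: 24*u^3 - 18*u^2*v + 12*u^2 + 3*u*v^2 - v^2 + 6
  coeff of dv: -6*u^3 + 3*u^2*v - 2*u*v + 3
F^* omega = (24*u^3 - 18*u^2*v + 12*u^2 + 3*u*v^2 - v^2 + 6) du + (-6*u^3 + 3*u^2*v - 2*u*v + 3) dv.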